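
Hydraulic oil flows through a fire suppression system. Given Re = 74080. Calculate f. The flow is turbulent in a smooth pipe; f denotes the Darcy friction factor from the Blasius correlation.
Formula: f = \frac{0.316}{Re^{0.25}}
f = 0.316/74080^0.25 = 0.01915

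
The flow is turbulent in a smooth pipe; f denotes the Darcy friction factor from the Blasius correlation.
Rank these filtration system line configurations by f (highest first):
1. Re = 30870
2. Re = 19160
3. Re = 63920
Case 1: f = 0.02384
Case 2: f = 0.02686
Case 3: f = 0.01987
Ranking (highest first): 2, 1, 3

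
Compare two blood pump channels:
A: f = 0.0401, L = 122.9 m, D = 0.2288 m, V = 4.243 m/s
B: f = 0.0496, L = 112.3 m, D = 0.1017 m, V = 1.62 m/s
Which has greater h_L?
h_L(A) = 19.76 m, h_L(B) = 7.326 m. Answer: A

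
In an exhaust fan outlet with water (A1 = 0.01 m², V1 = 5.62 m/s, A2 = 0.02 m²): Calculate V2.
Formula: V_2 = \frac{A_1 V_1}{A_2}
V2 = 0.01·5.62/0.02 = 2.81 m/s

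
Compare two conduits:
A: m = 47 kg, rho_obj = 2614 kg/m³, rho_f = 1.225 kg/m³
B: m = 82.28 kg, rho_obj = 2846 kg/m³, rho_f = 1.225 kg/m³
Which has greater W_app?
W_app(A) = 460.9 N, W_app(B) = 806.8 N. Answer: B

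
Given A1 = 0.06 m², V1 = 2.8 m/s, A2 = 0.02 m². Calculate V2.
Formula: V_2 = \frac{A_1 V_1}{A_2}
V2 = 0.06·2.8/0.02 = 8.4 m/s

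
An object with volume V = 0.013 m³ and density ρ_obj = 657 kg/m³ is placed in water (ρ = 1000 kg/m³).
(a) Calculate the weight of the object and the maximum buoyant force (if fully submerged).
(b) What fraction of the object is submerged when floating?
(a) W=rho_obj*g*V=657*9.81*0.013=83.8 N; F_B(max)=rho*g*V=1000*9.81*0.013=127.5 N
(b) Floating fraction=rho_obj/rho=657/1000=0.657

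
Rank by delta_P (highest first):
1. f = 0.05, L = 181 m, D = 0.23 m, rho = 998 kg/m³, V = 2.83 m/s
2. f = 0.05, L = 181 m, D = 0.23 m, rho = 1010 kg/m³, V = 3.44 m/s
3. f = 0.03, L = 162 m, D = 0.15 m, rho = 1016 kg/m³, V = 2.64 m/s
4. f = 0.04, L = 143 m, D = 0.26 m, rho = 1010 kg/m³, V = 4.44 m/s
Case 1: delta_P = 157.3 kPa
Case 2: delta_P = 235.1 kPa
Case 3: delta_P = 114.7 kPa
Case 4: delta_P = 219 kPa
Ranking (highest first): 2, 4, 1, 3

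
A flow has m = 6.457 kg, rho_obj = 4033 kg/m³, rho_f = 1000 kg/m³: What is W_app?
Formula: W_{app} = mg\left(1 - \frac{\rho_f}{\rho_{obj}}\right)
W_app = 6.457·9.81·(1 − 1000/4033) = 47.64 N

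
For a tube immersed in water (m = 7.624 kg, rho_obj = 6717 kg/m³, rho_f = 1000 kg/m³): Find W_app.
Formula: W_{app} = mg\left(1 - \frac{\rho_f}{\rho_{obj}}\right)
W_app = 7.624·9.81·(1 − 1000/6717) = 63.66 N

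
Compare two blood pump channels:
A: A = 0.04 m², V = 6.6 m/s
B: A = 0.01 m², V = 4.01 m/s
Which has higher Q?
Q(A) = 264 L/s, Q(B) = 40.1 L/s. Answer: A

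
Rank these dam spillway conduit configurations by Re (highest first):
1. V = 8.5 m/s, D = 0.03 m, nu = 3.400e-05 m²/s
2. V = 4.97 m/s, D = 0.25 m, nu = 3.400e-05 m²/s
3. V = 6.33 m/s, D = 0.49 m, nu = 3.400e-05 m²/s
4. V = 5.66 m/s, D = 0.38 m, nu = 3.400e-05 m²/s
Case 1: Re = 7500
Case 2: Re = 36544
Case 3: Re = 91226
Case 4: Re = 63259
Ranking (highest first): 3, 4, 2, 1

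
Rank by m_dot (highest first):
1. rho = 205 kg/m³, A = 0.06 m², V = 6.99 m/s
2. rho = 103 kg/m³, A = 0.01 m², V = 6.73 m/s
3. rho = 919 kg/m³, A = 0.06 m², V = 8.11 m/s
Case 1: m_dot = 85.98 kg/s
Case 2: m_dot = 6.932 kg/s
Case 3: m_dot = 447.2 kg/s
Ranking (highest first): 3, 1, 2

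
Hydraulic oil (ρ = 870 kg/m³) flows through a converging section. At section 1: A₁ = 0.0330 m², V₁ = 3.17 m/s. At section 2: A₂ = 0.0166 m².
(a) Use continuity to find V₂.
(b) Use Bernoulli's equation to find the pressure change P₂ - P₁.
(a) Continuity: A₁V₁=A₂V₂ -> V₂=A₁V₁/A₂=0.0330*3.17/0.0166=6.30 m/s
(b) Bernoulli: P₂-P₁=0.5*rho*(V₁^2-V₂^2)/1000=0.5*870*(3.17^2-6.30^2)/1000=-12.89 kPa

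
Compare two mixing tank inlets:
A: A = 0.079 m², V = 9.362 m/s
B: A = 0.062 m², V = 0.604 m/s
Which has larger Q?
Q(A) = 739.6 L/s, Q(B) = 37.45 L/s. Answer: A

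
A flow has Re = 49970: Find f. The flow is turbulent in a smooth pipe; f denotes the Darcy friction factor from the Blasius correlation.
Formula: f = \frac{0.316}{Re^{0.25}}
f = 0.316/49970^0.25 = 0.02114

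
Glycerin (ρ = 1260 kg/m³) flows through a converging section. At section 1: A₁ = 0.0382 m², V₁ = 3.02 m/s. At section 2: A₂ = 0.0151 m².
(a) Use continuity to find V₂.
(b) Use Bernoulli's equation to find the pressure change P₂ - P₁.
(a) Continuity: A₁V₁=A₂V₂ -> V₂=A₁V₁/A₂=0.0382*3.02/0.0151=7.64 m/s
(b) Bernoulli: P₂-P₁=0.5*rho*(V₁^2-V₂^2)/1000=0.5*1260*(3.02^2-7.64^2)/1000=-31.03 kPa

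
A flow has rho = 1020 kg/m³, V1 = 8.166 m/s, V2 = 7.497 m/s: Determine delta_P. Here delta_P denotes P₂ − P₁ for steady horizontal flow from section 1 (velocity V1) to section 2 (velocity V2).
Formula: \Delta P = \frac{1}{2} \rho (V_1^2 - V_2^2)
delta_P = 0.5·1020·(8.166² − 7.497²)/1000 = 5.344 kPa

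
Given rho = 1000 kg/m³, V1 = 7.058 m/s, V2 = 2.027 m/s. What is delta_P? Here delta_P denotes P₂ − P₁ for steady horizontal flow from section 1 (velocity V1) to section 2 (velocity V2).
Formula: \Delta P = \frac{1}{2} \rho (V_1^2 - V_2^2)
delta_P = 0.5·1000·(7.058² − 2.027²)/1000 = 22.85 kPa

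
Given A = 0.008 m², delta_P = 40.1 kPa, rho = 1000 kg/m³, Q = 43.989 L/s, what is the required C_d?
Formula: Q = C_d A \sqrt{\frac{2 \Delta P}{\rho}}
Substituting knowns: 43.989 = C_d·0.008·√(2·(40.1·1000)/1000)·1000
Solving for C_d: C_d = (43.989/1000)/(0.008·√(2·(40.1·1000)/1000)) = 0.614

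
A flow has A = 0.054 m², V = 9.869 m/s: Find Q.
Formula: Q = A V
Q = 0.054·9.869·1000 = 532.9 L/s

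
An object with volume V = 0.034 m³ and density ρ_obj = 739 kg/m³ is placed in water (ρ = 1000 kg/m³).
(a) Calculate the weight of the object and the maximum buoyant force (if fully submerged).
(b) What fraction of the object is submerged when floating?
(a) W=rho_obj*g*V=739*9.81*0.034=246.5 N; F_B(max)=rho*g*V=1000*9.81*0.034=333.5 N
(b) Floating fraction=rho_obj/rho=739/1000=0.739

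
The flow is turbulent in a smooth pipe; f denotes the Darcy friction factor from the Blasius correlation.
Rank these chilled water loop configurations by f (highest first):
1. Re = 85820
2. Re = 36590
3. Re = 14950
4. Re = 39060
Case 1: f = 0.01846
Case 2: f = 0.02285
Case 3: f = 0.02858
Case 4: f = 0.02248
Ranking (highest first): 3, 2, 4, 1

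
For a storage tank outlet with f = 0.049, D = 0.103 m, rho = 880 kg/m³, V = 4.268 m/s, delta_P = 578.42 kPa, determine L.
Formula: \Delta P = f \frac{L}{D} \frac{\rho V^2}{2}
Substituting knowns: 578.42 = 0.049·(L/0.103)·0.5·880·4.268²/1000
Solving for L: L = (578.42·1000)·0.103/(0.049·0.5·880·4.268²) = 151.7 m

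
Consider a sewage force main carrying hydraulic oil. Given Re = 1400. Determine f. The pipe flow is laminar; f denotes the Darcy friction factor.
Formula: f = \frac{64}{Re}
f = 64/1400 = 0.04571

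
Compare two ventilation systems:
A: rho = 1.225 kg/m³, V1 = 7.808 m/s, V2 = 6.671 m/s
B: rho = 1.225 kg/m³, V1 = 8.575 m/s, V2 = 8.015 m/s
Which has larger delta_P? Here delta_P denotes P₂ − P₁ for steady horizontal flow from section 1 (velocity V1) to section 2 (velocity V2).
delta_P(A) = 0.01008 kPa, delta_P(B) = 0.00569 kPa. Answer: A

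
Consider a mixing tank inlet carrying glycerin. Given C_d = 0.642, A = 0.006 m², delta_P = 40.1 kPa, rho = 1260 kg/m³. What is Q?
Formula: Q = C_d A \sqrt{\frac{2 \Delta P}{\rho}}
Q = 0.642·0.006·√(2·(40.1·1000)/1260)·1000 = 30.73 L/s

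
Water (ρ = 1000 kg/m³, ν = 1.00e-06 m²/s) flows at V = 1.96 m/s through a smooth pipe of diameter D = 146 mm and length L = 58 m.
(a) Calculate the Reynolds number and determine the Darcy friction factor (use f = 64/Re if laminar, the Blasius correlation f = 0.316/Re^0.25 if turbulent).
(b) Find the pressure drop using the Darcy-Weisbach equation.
(a) Re = V·D/ν = 1.96·0.146/1.00e-06 = 286160 → turbulent (Re > 4000); f = 0.316/Re^0.25 = 0.316/286160^0.25 = 0.013663 (Blasius is strictly valid for Re ≲ 1e5; used here as the smooth-pipe estimate the problem specifies)
(b) Darcy-Weisbach: ΔP = f·(L/D)·½ρV²/1000 = 0.013663·(58/0.146)·½·1000·1.96²/1000 = 10.43 kPa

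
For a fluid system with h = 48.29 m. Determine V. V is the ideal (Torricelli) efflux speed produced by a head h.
Formula: V = \sqrt{2 g h}
V = √(2·9.81·48.29) = 30.78 m/s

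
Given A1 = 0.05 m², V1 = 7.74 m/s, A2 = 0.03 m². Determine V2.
Formula: V_2 = \frac{A_1 V_1}{A_2}
V2 = 0.05·7.74/0.03 = 12.9 m/s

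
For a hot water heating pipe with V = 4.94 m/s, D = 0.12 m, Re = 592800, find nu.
Formula: Re = \frac{V D}{\nu}
Substituting knowns: 592800 = 4.94·0.12/nu
Solving for nu: nu = 4.94·0.12/592800 = 1.000e-06 m²/s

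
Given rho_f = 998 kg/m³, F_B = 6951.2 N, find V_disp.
Formula: F_B = \rho_f g V_{disp}
Substituting knowns: 6951.2 = 998·9.81·V_disp
Solving for V_disp: V_disp = 6951.2/(998·9.81) = 0.71 m³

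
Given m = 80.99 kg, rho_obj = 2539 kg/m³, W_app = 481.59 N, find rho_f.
Formula: W_{app} = mg\left(1 - \frac{\rho_f}{\rho_{obj}}\right)
Substituting knowns: 481.59 = 80.99·9.81·(1 − rho_f/2539)
Solving for rho_f: rho_f = 2539·(1 − 481.59/(80.99·9.81)) = 1000 kg/m³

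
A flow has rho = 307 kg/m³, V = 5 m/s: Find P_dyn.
Formula: P_{dyn} = \frac{1}{2} \rho V^2
P_dyn = 0.5·307·5²/1000 = 3.837 kPa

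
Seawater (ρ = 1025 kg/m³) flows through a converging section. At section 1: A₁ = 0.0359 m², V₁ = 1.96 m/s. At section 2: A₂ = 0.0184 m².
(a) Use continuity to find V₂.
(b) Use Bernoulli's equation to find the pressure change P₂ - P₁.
(a) Continuity: A₁V₁=A₂V₂ -> V₂=A₁V₁/A₂=0.0359*1.96/0.0184=3.82 m/s
(b) Bernoulli: P₂-P₁=0.5*rho*(V₁^2-V₂^2)/1000=0.5*1025*(1.96^2-3.82^2)/1000=-5.51 kPa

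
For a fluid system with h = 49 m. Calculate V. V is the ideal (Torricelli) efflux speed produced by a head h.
Formula: V = \sqrt{2 g h}
V = √(2·9.81·49) = 31.01 m/s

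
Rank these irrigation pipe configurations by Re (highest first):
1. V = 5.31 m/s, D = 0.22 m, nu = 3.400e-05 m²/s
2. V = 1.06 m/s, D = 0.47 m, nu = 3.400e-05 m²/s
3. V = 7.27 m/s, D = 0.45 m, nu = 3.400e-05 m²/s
Case 1: Re = 34359
Case 2: Re = 14653
Case 3: Re = 96221
Ranking (highest first): 3, 1, 2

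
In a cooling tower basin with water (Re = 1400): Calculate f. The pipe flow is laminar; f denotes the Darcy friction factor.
Formula: f = \frac{64}{Re}
f = 64/1400 = 0.04571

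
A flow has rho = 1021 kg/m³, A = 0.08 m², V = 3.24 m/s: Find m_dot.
Formula: \dot{m} = \rho A V
m_dot = 1021·0.08·3.24 = 264.6 kg/s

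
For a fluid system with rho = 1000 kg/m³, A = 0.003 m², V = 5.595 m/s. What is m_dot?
Formula: \dot{m} = \rho A V
m_dot = 1000·0.003·5.595 = 16.79 kg/s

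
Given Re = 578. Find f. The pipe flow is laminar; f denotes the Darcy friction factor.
Formula: f = \frac{64}{Re}
f = 64/578 = 0.1107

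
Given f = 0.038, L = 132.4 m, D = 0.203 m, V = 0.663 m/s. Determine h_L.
Formula: h_L = f \frac{L}{D} \frac{V^2}{2g}
h_L = 0.038·(132.4/0.203)·0.663²/(2·9.81) = 0.5553 m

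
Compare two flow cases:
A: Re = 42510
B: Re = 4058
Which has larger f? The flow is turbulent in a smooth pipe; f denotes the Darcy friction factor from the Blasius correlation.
f(A) = 0.02201, f(B) = 0.03959. Answer: B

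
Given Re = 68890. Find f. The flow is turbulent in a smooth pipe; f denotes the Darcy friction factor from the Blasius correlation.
Formula: f = \frac{0.316}{Re^{0.25}}
f = 0.316/68890^0.25 = 0.01951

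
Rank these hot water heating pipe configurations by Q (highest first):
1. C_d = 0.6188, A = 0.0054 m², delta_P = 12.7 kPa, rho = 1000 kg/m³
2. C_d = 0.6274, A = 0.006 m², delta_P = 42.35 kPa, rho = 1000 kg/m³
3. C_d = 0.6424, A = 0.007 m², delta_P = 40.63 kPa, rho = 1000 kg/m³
Case 1: Q = 16.84 L/s
Case 2: Q = 34.64 L/s
Case 3: Q = 40.54 L/s
Ranking (highest first): 3, 2, 1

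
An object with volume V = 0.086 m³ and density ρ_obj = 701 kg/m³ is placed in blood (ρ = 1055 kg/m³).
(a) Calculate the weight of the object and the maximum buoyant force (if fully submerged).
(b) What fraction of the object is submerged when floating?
(a) W=rho_obj*g*V=701*9.81*0.086=591.4 N; F_B(max)=rho*g*V=1055*9.81*0.086=890.1 N
(b) Floating fraction=rho_obj/rho=701/1055=0.664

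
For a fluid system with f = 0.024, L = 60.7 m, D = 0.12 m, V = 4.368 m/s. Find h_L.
Formula: h_L = f \frac{L}{D} \frac{V^2}{2g}
h_L = 0.024·(60.7/0.12)·4.368²/(2·9.81) = 11.81 m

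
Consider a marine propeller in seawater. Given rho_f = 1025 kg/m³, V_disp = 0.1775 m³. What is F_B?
Formula: F_B = \rho_f g V_{disp}
F_B = 1025·9.81·0.1775 = 1785 N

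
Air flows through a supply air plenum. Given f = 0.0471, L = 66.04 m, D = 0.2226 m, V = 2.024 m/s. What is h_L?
Formula: h_L = f \frac{L}{D} \frac{V^2}{2g}
h_L = 0.0471·(66.04/0.2226)·2.024²/(2·9.81) = 2.918 m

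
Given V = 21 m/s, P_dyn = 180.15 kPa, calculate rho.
Formula: P_{dyn} = \frac{1}{2} \rho V^2
Substituting knowns: 180.15 = 0.5·rho·21²/1000
Solving for rho: rho = 2·(180.15·1000)/21² = 817 kg/m³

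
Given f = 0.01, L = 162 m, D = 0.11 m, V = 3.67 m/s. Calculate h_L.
Formula: h_L = f \frac{L}{D} \frac{V^2}{2g}
h_L = 0.01·(162/0.11)·3.67²/(2·9.81) = 10.11 m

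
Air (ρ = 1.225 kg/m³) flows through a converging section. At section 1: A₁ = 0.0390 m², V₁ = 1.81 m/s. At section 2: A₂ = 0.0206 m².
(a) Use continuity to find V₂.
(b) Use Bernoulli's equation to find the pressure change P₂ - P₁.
(a) Continuity: A₁V₁=A₂V₂ -> V₂=A₁V₁/A₂=0.0390*1.81/0.0206=3.43 m/s
(b) Bernoulli: P₂-P₁=0.5*rho*(V₁^2-V₂^2)/1000=0.5*1.225*(1.81^2-3.43^2)/1000=-0.005199 kPa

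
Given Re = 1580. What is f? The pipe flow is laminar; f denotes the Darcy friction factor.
Formula: f = \frac{64}{Re}
f = 64/1580 = 0.04051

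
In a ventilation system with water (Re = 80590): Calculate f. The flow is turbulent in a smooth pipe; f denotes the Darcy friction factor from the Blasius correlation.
Formula: f = \frac{0.316}{Re^{0.25}}
f = 0.316/80590^0.25 = 0.01875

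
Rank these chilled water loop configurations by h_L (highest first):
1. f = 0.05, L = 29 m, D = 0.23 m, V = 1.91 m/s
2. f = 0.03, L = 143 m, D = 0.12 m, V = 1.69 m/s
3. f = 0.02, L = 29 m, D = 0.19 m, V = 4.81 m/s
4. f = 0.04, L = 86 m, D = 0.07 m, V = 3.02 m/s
Case 1: h_L = 1.172 m
Case 2: h_L = 5.204 m
Case 3: h_L = 3.6 m
Case 4: h_L = 22.84 m
Ranking (highest first): 4, 2, 3, 1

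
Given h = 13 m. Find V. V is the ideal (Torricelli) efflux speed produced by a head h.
Formula: V = \sqrt{2 g h}
V = √(2·9.81·13) = 15.97 m/s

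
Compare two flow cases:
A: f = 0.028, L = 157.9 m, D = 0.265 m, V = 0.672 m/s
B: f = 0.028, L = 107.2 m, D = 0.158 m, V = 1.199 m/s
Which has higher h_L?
h_L(A) = 0.384 m, h_L(B) = 1.392 m. Answer: B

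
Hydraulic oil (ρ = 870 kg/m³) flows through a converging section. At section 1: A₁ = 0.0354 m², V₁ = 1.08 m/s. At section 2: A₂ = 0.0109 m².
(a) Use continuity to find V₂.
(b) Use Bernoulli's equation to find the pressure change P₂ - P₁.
(a) Continuity: A₁V₁=A₂V₂ -> V₂=A₁V₁/A₂=0.0354*1.08/0.0109=3.51 m/s
(b) Bernoulli: P₂-P₁=0.5*rho*(V₁^2-V₂^2)/1000=0.5*870*(1.08^2-3.51^2)/1000=-4.852 kPa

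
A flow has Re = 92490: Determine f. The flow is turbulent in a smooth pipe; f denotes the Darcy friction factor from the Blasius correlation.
Formula: f = \frac{0.316}{Re^{0.25}}
f = 0.316/92490^0.25 = 0.01812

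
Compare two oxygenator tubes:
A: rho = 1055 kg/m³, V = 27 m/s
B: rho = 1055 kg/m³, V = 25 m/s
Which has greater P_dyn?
P_dyn(A) = 384.5 kPa, P_dyn(B) = 329.7 kPa. Answer: A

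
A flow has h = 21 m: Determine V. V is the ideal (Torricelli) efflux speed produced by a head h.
Formula: V = \sqrt{2 g h}
V = √(2·9.81·21) = 20.3 m/s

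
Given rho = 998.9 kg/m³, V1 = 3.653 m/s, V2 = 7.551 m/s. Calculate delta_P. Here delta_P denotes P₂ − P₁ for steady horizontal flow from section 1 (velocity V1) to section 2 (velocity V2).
Formula: \Delta P = \frac{1}{2} \rho (V_1^2 - V_2^2)
delta_P = 0.5·998.9·(3.653² − 7.551²)/1000 = -21.81 kPa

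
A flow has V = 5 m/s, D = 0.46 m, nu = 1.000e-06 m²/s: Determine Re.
Formula: Re = \frac{V D}{\nu}
Re = 5·0.46/1.000e-06 = 2.300e+06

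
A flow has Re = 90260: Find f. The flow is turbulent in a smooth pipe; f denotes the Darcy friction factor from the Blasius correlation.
Formula: f = \frac{0.316}{Re^{0.25}}
f = 0.316/90260^0.25 = 0.01823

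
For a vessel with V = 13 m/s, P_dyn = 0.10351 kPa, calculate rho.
Formula: P_{dyn} = \frac{1}{2} \rho V^2
Substituting knowns: 0.10351 = 0.5·rho·13²/1000
Solving for rho: rho = 2·(0.10351·1000)/13² = 1.225 kg/m³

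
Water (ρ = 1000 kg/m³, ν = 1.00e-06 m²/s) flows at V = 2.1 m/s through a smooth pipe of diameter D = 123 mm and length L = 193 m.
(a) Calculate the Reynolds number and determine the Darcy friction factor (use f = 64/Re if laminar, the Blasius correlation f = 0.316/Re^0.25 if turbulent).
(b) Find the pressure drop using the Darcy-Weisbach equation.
(a) Re = V·D/ν = 2.1·0.123/1.00e-06 = 258300 → turbulent (Re > 4000); f = 0.316/Re^0.25 = 0.316/258300^0.25 = 0.014017 (Blasius is strictly valid for Re ≲ 1e5; used here as the smooth-pipe estimate the problem specifies)
(b) Darcy-Weisbach: ΔP = f·(L/D)·½ρV²/1000 = 0.014017·(193/0.123)·½·1000·2.1²/1000 = 48.5 kPa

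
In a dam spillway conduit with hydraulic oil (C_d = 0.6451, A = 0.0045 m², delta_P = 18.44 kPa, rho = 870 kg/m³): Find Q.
Formula: Q = C_d A \sqrt{\frac{2 \Delta P}{\rho}}
Q = 0.6451·0.0045·√(2·(18.44·1000)/870)·1000 = 18.9 L/s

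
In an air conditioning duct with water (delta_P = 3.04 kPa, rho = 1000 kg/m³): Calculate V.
Formula: V = \sqrt{\frac{2 \Delta P}{\rho}}
V = √(2·(3.04·1000)/1000) = 2.466 m/s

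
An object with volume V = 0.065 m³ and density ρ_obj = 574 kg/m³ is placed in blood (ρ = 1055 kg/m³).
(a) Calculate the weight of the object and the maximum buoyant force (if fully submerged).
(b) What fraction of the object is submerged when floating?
(a) W=rho_obj*g*V=574*9.81*0.065=366.0 N; F_B(max)=rho*g*V=1055*9.81*0.065=672.7 N
(b) Floating fraction=rho_obj/rho=574/1055=0.544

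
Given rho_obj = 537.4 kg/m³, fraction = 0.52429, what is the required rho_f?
Formula: f_{sub} = \frac{\rho_{obj}}{\rho_f}
Substituting knowns: 0.52429 = 537.4/rho_f
Solving for rho_f: rho_f = 537.4/0.52429 = 1025 kg/m³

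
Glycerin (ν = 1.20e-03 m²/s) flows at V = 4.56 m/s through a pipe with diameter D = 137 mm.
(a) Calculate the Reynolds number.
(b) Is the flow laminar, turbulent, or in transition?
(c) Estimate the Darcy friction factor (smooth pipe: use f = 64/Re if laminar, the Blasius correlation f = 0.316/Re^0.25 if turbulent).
(a) Re = V·D/ν = 4.56·0.137/1.20e-03 = 520.6
(b) Flow regime: laminar (Re < 2300)
(c) Friction factor: f = 64/Re = 64/520.6 = 0.1229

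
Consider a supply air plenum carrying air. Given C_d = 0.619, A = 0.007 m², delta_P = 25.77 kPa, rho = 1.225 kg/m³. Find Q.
Formula: Q = C_d A \sqrt{\frac{2 \Delta P}{\rho}}
Q = 0.619·0.007·√(2·(25.77·1000)/1.225)·1000 = 888.8 L/s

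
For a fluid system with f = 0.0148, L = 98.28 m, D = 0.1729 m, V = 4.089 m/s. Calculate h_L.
Formula: h_L = f \frac{L}{D} \frac{V^2}{2g}
h_L = 0.0148·(98.28/0.1729)·4.089²/(2·9.81) = 7.169 m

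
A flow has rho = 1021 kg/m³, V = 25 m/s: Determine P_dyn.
Formula: P_{dyn} = \frac{1}{2} \rho V^2
P_dyn = 0.5·1021·25²/1000 = 319.1 kPa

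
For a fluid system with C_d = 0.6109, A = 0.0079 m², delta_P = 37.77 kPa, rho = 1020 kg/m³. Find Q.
Formula: Q = C_d A \sqrt{\frac{2 \Delta P}{\rho}}
Q = 0.6109·0.0079·√(2·(37.77·1000)/1020)·1000 = 41.53 L/s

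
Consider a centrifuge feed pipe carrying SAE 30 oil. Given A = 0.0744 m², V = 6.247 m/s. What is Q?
Formula: Q = A V
Q = 0.0744·6.247·1000 = 464.8 L/s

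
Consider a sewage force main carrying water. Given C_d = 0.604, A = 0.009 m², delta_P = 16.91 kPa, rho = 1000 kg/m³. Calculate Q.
Formula: Q = C_d A \sqrt{\frac{2 \Delta P}{\rho}}
Q = 0.604·0.009·√(2·(16.91·1000)/1000)·1000 = 31.61 L/s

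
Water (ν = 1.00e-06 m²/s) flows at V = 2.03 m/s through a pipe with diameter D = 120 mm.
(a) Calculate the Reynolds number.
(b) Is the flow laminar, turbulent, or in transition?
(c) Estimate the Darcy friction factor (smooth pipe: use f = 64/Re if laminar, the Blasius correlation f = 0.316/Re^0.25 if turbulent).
(a) Re = V·D/ν = 2.03·0.12/1.00e-06 = 243600
(b) Flow regime: turbulent (Re > 4000)
(c) Friction factor: f = 0.316/Re^0.25 = 0.316/243600^0.25 = 0.01422 (Blasius is strictly valid for Re ≲ 1e5; used here as the smooth-pipe estimate the problem specifies)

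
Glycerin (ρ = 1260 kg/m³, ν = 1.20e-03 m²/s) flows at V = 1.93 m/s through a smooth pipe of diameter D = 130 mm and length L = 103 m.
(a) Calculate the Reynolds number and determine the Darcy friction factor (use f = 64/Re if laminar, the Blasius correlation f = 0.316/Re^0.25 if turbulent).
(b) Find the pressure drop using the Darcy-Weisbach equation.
(a) Re = V·D/ν = 1.93·0.13/1.20e-03 = 209.08 → laminar (Re < 2300); f = 64/Re = 64/209.08 = 0.3061
(b) Darcy-Weisbach: ΔP = f·(L/D)·½ρV²/1000 = 0.3061·(103/0.130)·½·1260·1.93²/1000 = 569.1 kPa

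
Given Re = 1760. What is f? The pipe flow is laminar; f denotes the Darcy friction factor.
Formula: f = \frac{64}{Re}
f = 64/1760 = 0.03636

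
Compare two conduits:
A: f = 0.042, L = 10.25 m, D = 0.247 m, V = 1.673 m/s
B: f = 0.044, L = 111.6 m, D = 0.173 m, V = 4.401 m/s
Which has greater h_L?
h_L(A) = 0.2486 m, h_L(B) = 28.02 m. Answer: B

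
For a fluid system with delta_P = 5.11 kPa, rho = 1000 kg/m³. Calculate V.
Formula: V = \sqrt{\frac{2 \Delta P}{\rho}}
V = √(2·(5.11·1000)/1000) = 3.197 m/s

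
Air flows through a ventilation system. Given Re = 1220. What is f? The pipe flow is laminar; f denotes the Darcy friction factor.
Formula: f = \frac{64}{Re}
f = 64/1220 = 0.05246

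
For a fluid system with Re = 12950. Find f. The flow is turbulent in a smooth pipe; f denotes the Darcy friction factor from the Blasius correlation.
Formula: f = \frac{0.316}{Re^{0.25}}
f = 0.316/12950^0.25 = 0.02962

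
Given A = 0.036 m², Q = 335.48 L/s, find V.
Formula: Q = A V
Substituting knowns: 335.48 = 0.036·V·1000
Solving for V: V = (335.48/1000)/0.036 = 9.319 m/s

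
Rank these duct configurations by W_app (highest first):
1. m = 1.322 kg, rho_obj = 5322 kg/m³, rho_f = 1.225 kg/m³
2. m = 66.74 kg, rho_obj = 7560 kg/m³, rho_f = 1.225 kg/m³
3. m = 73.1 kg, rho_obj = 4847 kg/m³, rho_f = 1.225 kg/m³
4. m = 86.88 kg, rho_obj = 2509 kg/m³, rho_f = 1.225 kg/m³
Case 1: W_app = 12.97 N
Case 2: W_app = 654.6 N
Case 3: W_app = 716.9 N
Case 4: W_app = 851.9 N
Ranking (highest first): 4, 3, 2, 1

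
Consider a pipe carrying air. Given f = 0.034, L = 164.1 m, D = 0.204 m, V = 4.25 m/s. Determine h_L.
Formula: h_L = f \frac{L}{D} \frac{V^2}{2g}
h_L = 0.034·(164.1/0.204)·4.25²/(2·9.81) = 25.18 m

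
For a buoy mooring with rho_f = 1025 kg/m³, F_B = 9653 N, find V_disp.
Formula: F_B = \rho_f g V_{disp}
Substituting knowns: 9653 = 1025·9.81·V_disp
Solving for V_disp: V_disp = 9653/(1025·9.81) = 0.96 m³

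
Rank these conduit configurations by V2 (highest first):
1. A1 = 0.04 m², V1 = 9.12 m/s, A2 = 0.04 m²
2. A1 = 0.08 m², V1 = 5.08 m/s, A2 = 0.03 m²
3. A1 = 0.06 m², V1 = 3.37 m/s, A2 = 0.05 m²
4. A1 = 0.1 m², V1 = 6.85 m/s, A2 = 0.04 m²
Case 1: V2 = 9.12 m/s
Case 2: V2 = 13.55 m/s
Case 3: V2 = 4.044 m/s
Case 4: V2 = 17.12 m/s
Ranking (highest first): 4, 2, 1, 3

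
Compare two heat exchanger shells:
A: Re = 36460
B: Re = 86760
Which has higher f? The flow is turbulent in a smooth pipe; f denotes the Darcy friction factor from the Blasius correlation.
f(A) = 0.02287, f(B) = 0.01841. Answer: A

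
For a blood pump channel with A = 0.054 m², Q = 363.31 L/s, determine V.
Formula: Q = A V
Substituting knowns: 363.31 = 0.054·V·1000
Solving for V: V = (363.31/1000)/0.054 = 6.728 m/s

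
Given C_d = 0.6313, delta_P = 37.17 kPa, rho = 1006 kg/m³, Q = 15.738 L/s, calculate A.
Formula: Q = C_d A \sqrt{\frac{2 \Delta P}{\rho}}
Substituting knowns: 15.738 = 0.6313·A·√(2·(37.17·1000)/1006)·1000
Solving for A: A = (15.738/1000)/(0.6313·√(2·(37.17·1000)/1006)) = 0.0029 m²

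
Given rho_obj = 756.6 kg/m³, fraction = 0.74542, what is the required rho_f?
Formula: f_{sub} = \frac{\rho_{obj}}{\rho_f}
Substituting knowns: 0.74542 = 756.6/rho_f
Solving for rho_f: rho_f = 756.6/0.74542 = 1015 kg/m³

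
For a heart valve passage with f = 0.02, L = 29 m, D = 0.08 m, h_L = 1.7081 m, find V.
Formula: h_L = f \frac{L}{D} \frac{V^2}{2g}
Substituting knowns: 1.7081 = 0.02·(29/0.08)·V²/(2·9.81)
Solving for V: V = √(1.7081·2·9.81/(0.02·(29/0.08))) = 2.15 m/s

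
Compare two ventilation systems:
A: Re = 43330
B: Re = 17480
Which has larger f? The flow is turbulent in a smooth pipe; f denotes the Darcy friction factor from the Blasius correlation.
f(A) = 0.0219, f(B) = 0.02748. Answer: B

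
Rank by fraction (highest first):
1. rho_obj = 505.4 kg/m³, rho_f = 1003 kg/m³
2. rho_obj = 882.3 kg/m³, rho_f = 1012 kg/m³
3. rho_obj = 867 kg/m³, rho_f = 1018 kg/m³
Case 1: fraction = 0.5039
Case 2: fraction = 0.8718
Case 3: fraction = 0.8517
Ranking (highest first): 2, 3, 1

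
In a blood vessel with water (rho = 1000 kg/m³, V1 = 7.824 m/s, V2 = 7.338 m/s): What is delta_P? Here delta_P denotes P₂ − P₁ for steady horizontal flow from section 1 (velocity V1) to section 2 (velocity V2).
Formula: \Delta P = \frac{1}{2} \rho (V_1^2 - V_2^2)
delta_P = 0.5·1000·(7.824² − 7.338²)/1000 = 3.684 kPa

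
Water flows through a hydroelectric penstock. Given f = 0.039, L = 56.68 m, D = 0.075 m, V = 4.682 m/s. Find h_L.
Formula: h_L = f \frac{L}{D} \frac{V^2}{2g}
h_L = 0.039·(56.68/0.075)·4.682²/(2·9.81) = 32.93 m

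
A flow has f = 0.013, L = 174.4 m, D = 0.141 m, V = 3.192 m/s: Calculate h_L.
Formula: h_L = f \frac{L}{D} \frac{V^2}{2g}
h_L = 0.013·(174.4/0.141)·3.192²/(2·9.81) = 8.35 m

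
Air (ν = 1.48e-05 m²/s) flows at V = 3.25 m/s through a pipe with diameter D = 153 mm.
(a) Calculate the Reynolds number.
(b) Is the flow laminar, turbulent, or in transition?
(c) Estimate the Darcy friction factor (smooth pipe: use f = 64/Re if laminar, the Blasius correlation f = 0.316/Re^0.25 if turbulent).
(a) Re = V·D/ν = 3.25·0.153/1.48e-05 = 33598
(b) Flow regime: turbulent (Re > 4000)
(c) Friction factor: f = 0.316/Re^0.25 = 0.316/33598^0.25 = 0.02334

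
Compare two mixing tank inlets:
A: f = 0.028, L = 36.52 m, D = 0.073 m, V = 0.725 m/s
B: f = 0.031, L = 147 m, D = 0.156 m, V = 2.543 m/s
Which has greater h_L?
h_L(A) = 0.3753 m, h_L(B) = 9.628 m. Answer: B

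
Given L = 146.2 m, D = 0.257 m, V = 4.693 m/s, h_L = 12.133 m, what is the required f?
Formula: h_L = f \frac{L}{D} \frac{V^2}{2g}
Substituting knowns: 12.133 = f·(146.2/0.257)·4.693²/(2·9.81)
Solving for f: f = 12.133·2·9.81/((146.2/0.257)·4.693²) = 0.019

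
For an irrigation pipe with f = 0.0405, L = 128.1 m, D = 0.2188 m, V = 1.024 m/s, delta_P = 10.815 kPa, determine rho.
Formula: \Delta P = f \frac{L}{D} \frac{\rho V^2}{2}
Substituting knowns: 10.815 = 0.0405·(128.1/0.2188)·0.5·rho·1.024²/1000
Solving for rho: rho = (10.815·1000)/(0.0405·(128.1/0.2188)·0.5·1.024²) = 870 kg/m³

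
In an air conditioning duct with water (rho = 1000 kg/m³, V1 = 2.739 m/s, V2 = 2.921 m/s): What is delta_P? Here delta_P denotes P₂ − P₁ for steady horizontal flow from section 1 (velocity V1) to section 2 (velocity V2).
Formula: \Delta P = \frac{1}{2} \rho (V_1^2 - V_2^2)
delta_P = 0.5·1000·(2.739² − 2.921²)/1000 = -0.5151 kPa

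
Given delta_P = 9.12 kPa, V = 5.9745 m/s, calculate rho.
Formula: V = \sqrt{\frac{2 \Delta P}{\rho}}
Substituting knowns: 5.9745 = √(2·(9.12·1000)/rho)
Solving for rho: rho = 2·(9.12·1000)/5.9745² = 511 kg/m³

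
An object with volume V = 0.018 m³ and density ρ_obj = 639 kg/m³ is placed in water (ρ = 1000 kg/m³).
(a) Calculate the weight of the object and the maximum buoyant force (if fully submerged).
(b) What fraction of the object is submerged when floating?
(a) W=rho_obj*g*V=639*9.81*0.018=112.8 N; F_B(max)=rho*g*V=1000*9.81*0.018=176.6 N
(b) Floating fraction=rho_obj/rho=639/1000=0.639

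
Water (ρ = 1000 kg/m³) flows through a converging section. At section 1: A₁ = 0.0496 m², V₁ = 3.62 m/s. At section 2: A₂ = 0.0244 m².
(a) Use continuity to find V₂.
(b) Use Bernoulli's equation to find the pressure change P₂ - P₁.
(a) Continuity: A₁V₁=A₂V₂ -> V₂=A₁V₁/A₂=0.0496*3.62/0.0244=7.36 m/s
(b) Bernoulli: P₂-P₁=0.5*rho*(V₁^2-V₂^2)/1000=0.5*1000*(3.62^2-7.36^2)/1000=-20.53 kPa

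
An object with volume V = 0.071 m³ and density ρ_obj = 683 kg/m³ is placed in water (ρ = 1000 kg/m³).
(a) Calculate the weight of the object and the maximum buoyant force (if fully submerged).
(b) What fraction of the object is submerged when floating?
(a) W=rho_obj*g*V=683*9.81*0.071=475.7 N; F_B(max)=rho*g*V=1000*9.81*0.071=696.5 N
(b) Floating fraction=rho_obj/rho=683/1000=0.683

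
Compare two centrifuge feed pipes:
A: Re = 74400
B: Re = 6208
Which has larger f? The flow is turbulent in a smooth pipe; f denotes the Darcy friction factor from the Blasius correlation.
f(A) = 0.01913, f(B) = 0.0356. Answer: B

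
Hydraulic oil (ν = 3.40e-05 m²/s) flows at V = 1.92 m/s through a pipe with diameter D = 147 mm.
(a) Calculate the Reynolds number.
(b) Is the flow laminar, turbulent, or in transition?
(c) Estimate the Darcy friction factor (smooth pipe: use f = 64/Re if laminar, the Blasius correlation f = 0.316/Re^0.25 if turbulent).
(a) Re = V·D/ν = 1.92·0.147/3.40e-05 = 8301.2
(b) Flow regime: turbulent (Re > 4000)
(c) Friction factor: f = 0.316/Re^0.25 = 0.316/8301.2^0.25 = 0.03311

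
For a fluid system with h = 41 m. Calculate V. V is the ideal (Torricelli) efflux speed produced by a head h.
Formula: V = \sqrt{2 g h}
V = √(2·9.81·41) = 28.36 m/s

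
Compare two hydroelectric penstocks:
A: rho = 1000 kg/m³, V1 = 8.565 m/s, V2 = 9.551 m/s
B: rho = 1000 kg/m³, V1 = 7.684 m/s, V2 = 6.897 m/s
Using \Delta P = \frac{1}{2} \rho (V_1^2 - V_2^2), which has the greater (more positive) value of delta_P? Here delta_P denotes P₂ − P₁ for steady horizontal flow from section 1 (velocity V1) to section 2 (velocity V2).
delta_P(A) = -8.931 kPa, delta_P(B) = 5.738 kPa. Answer: B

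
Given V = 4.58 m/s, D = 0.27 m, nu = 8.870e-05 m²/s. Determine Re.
Formula: Re = \frac{V D}{\nu}
Re = 4.58·0.27/8.870e-05 = 13941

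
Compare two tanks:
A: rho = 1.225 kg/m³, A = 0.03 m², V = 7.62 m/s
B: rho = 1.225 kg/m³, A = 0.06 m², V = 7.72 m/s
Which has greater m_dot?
m_dot(A) = 0.28 kg/s, m_dot(B) = 0.5674 kg/s. Answer: B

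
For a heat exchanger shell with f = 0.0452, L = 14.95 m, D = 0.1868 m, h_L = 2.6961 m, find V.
Formula: h_L = f \frac{L}{D} \frac{V^2}{2g}
Substituting knowns: 2.6961 = 0.0452·(14.95/0.1868)·V²/(2·9.81)
Solving for V: V = √(2.6961·2·9.81/(0.0452·(14.95/0.1868))) = 3.824 m/s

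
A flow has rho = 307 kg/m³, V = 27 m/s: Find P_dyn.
Formula: P_{dyn} = \frac{1}{2} \rho V^2
P_dyn = 0.5·307·27²/1000 = 111.9 kPa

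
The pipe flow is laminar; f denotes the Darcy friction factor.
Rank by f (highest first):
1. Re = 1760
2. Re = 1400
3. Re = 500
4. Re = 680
Case 1: f = 0.03636
Case 2: f = 0.04571
Case 3: f = 0.128
Case 4: f = 0.09412
Ranking (highest first): 3, 4, 2, 1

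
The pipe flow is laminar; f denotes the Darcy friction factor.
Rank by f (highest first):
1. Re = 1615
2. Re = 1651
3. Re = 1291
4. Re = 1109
Case 1: f = 0.03963
Case 2: f = 0.03876
Case 3: f = 0.04957
Case 4: f = 0.05771
Ranking (highest first): 4, 3, 1, 2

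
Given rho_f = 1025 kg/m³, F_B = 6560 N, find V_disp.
Formula: F_B = \rho_f g V_{disp}
Substituting knowns: 6560 = 1025·9.81·V_disp
Solving for V_disp: V_disp = 6560/(1025·9.81) = 0.6524 m³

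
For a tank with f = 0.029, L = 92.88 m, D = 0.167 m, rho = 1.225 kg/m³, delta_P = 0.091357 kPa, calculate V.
Formula: \Delta P = f \frac{L}{D} \frac{\rho V^2}{2}
Substituting knowns: 0.091357 = 0.029·(92.88/0.167)·0.5·1.225·V²/1000
Solving for V: V = √((0.091357·1000)/(0.029·(92.88/0.167)·0.5·1.225)) = 3.041 m/s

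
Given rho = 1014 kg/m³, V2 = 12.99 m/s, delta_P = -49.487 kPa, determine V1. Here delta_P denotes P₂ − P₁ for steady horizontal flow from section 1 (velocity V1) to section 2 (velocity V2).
Formula: \Delta P = \frac{1}{2} \rho (V_1^2 - V_2^2)
Substituting knowns: -49.487 = 0.5·1014·(V1² − 12.99²)/1000
Solving for V1: V1 = √(12.99² + 2·(-49.487·1000)/1014) = 8.434 m/s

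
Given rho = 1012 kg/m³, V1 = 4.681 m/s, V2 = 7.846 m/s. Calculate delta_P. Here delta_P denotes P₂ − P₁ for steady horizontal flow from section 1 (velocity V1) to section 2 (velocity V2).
Formula: \Delta P = \frac{1}{2} \rho (V_1^2 - V_2^2)
delta_P = 0.5·1012·(4.681² − 7.846²)/1000 = -20.06 kPa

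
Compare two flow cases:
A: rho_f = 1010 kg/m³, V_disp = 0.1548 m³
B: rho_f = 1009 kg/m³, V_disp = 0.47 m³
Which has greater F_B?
F_B(A) = 1534 N, F_B(B) = 4652 N. Answer: B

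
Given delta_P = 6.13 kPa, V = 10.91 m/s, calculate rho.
Formula: V = \sqrt{\frac{2 \Delta P}{\rho}}
Substituting knowns: 10.91 = √(2·(6.13·1000)/rho)
Solving for rho: rho = 2·(6.13·1000)/10.91² = 103 kg/m³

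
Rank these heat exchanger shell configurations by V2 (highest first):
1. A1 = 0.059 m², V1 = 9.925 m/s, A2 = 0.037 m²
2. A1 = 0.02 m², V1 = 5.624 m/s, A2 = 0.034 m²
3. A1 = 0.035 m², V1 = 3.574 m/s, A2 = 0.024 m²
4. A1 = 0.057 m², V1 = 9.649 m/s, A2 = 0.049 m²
Case 1: V2 = 15.83 m/s
Case 2: V2 = 3.308 m/s
Case 3: V2 = 5.212 m/s
Case 4: V2 = 11.22 m/s
Ranking (highest first): 1, 4, 3, 2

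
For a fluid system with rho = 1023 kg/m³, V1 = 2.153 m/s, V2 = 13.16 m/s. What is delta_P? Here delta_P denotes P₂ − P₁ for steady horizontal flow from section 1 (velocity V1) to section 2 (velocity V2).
Formula: \Delta P = \frac{1}{2} \rho (V_1^2 - V_2^2)
delta_P = 0.5·1023·(2.153² − 13.16²)/1000 = -86.21 kPa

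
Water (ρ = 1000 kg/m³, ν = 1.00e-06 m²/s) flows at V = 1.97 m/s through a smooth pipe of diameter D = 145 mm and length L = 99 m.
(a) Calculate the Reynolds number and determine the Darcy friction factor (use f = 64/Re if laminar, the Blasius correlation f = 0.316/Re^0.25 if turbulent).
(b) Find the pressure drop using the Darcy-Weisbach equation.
(a) Re = V·D/ν = 1.97·0.145/1.00e-06 = 285650 → turbulent (Re > 4000); f = 0.316/Re^0.25 = 0.316/285650^0.25 = 0.013669 (Blasius is strictly valid for Re ≲ 1e5; used here as the smooth-pipe estimate the problem specifies)
(b) Darcy-Weisbach: ΔP = f·(L/D)·½ρV²/1000 = 0.013669·(99/0.145)·½·1000·1.97²/1000 = 18.11 kPa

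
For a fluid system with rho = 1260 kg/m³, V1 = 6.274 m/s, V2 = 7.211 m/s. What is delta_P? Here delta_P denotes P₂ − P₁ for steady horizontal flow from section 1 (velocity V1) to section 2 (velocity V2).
Formula: \Delta P = \frac{1}{2} \rho (V_1^2 - V_2^2)
delta_P = 0.5·1260·(6.274² − 7.211²)/1000 = -7.96 kPa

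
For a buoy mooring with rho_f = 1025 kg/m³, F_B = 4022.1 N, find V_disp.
Formula: F_B = \rho_f g V_{disp}
Substituting knowns: 4022.1 = 1025·9.81·V_disp
Solving for V_disp: V_disp = 4022.1/(1025·9.81) = 0.4 m³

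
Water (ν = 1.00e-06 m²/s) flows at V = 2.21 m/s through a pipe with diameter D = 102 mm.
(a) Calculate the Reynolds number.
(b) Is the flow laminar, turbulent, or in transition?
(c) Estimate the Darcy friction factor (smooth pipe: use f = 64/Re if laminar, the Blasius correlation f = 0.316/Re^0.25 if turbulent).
(a) Re = V·D/ν = 2.21·0.102/1.00e-06 = 225420
(b) Flow regime: turbulent (Re > 4000)
(c) Friction factor: f = 0.316/Re^0.25 = 0.316/225420^0.25 = 0.0145 (Blasius is strictly valid for Re ≲ 1e5; used here as the smooth-pipe estimate the problem specifies)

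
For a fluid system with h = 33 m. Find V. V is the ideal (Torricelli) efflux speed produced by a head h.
Formula: V = \sqrt{2 g h}
V = √(2·9.81·33) = 25.45 m/s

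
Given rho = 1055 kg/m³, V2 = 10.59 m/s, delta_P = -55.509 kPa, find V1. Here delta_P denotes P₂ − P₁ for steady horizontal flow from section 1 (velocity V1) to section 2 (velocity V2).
Formula: \Delta P = \frac{1}{2} \rho (V_1^2 - V_2^2)
Substituting knowns: -55.509 = 0.5·1055·(V1² − 10.59²)/1000
Solving for V1: V1 = √(10.59² + 2·(-55.509·1000)/1055) = 2.63 m/s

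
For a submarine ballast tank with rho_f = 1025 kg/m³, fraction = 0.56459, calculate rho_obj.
Formula: f_{sub} = \frac{\rho_{obj}}{\rho_f}
Substituting knowns: 0.56459 = rho_obj/1025
Solving for rho_obj: rho_obj = 0.56459·1025 = 578.7 kg/m³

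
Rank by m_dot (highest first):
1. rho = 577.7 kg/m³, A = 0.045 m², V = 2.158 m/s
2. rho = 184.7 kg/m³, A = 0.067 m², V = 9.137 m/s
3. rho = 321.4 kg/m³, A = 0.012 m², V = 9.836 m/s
Case 1: m_dot = 56.1 kg/s
Case 2: m_dot = 113.1 kg/s
Case 3: m_dot = 37.94 kg/s
Ranking (highest first): 2, 1, 3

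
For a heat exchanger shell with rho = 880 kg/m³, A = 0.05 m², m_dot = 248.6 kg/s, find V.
Formula: \dot{m} = \rho A V
Substituting knowns: 248.6 = 880·0.05·V
Solving for V: V = 248.6/(880·0.05) = 5.65 m/s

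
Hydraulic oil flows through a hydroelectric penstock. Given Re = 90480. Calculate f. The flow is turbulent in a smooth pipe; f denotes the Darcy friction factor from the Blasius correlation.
Formula: f = \frac{0.316}{Re^{0.25}}
f = 0.316/90480^0.25 = 0.01822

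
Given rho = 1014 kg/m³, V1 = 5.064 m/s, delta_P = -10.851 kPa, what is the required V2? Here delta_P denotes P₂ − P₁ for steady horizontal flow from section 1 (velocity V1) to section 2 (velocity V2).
Formula: \Delta P = \frac{1}{2} \rho (V_1^2 - V_2^2)
Substituting knowns: -10.851 = 0.5·1014·(5.064² − V2²)/1000
Solving for V2: V2 = √(5.064² − 2·(-10.851·1000)/1014) = 6.859 m/s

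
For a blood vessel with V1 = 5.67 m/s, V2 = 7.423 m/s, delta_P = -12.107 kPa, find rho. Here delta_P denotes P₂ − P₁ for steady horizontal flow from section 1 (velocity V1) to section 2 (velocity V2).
Formula: \Delta P = \frac{1}{2} \rho (V_1^2 - V_2^2)
Substituting knowns: -12.107 = 0.5·rho·(5.67² − 7.423²)/1000
Solving for rho: rho = 2·(-12.107·1000)/(5.67² − 7.423²) = 1055 kg/m³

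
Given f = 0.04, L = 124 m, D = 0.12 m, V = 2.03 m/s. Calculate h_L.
Formula: h_L = f \frac{L}{D} \frac{V^2}{2g}
h_L = 0.04·(124/0.12)·2.03²/(2·9.81) = 8.681 m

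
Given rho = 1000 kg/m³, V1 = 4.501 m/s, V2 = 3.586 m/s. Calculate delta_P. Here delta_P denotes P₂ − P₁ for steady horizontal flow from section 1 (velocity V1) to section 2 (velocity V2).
Formula: \Delta P = \frac{1}{2} \rho (V_1^2 - V_2^2)
delta_P = 0.5·1000·(4.501² − 3.586²)/1000 = 3.7 kPa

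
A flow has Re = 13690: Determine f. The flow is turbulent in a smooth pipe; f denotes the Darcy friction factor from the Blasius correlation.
Formula: f = \frac{0.316}{Re^{0.25}}
f = 0.316/13690^0.25 = 0.02921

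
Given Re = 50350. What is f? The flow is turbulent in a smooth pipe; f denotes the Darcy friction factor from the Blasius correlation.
Formula: f = \frac{0.316}{Re^{0.25}}
f = 0.316/50350^0.25 = 0.0211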